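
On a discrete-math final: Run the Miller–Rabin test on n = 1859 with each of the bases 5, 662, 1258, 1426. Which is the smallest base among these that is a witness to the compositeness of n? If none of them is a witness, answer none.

n − 1 = 1858 = 2^1 · 929, so s = 1 and d = 929.
Base 5: x_0 = 5^929 mod 1859 = 1032. x_0 ∉ {1, 1858} and s = 1, so 5 is a Miller–Rabin witness and 1859 is composite.
Base 662: x_0 = 662^929 mod 1859 = 259. x_0 ∉ {1, 1858} and s = 1, so 662 is a Miller–Rabin witness and 1859 is composite.
Base 1258: x_0 = 1258^929 mod 1859 = 69. x_0 ∉ {1, 1858} and s = 1, so 1258 is a Miller–Rabin witness and 1859 is composite.
Base 1426: x_0 = 1426^929 mod 1859 = 250. x_0 ∉ {1, 1858} and s = 1, so 1426 is a Miller–Rabin witness and 1859 is composite.
The smallest witness among the given bases is 5.

5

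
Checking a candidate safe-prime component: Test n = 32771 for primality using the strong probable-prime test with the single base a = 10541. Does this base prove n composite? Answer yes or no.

no

n − 1 = 32770 = 2^1 · 16385, so s = 1 and d = 16385.
By repeated squaring, 10541^16385 ≡ 32770 (mod 32771).
x_0 = 10541^16385 mod 32771 = 32770.
x_0 = 32770 ≡ −1, so 10541 is not a witness.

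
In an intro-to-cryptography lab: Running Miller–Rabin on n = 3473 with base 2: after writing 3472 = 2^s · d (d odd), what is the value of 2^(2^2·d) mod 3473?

n − 1 = 3472 = 2^4 · 217, so s = 4 and d = 217.
Repeated squaring mod 3473: 2^1 ≡ 2, 2^2 ≡ 4, 2^4 ≡ 16, 2^8 ≡ 256, 2^16 ≡ 3022, 2^32 ≡ 1967, 2^64 ≡ 167, 2^128 ≡ 105.
217 = 128 + 64 + 16 + 8 + 1, so 2^217 ≡ 105·167·3022·256·2 ≡ 279 (mod 3473).
x_0 = 279.
x_1 = 279^2 mod 3473 = 1435.
x_2 = 1435^2 mod 3473 = 3209.

3209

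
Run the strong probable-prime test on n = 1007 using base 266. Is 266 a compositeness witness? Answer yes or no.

n − 1 = 1006 = 2^1 · 503, so s = 1 and d = 503.
x_0 = 266^503 mod 1007 = 266.
x_0 ∉ {1, 1006} and s = 1, so 266 is a Miller–Rabin witness and 1007 is composite.

yes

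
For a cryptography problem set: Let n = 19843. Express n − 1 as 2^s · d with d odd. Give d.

Halving: 19842 → 9921; 9921 is odd.
So 19842 = 2^1 · 9921.

9921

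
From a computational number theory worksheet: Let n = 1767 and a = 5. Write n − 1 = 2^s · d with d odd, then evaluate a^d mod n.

n − 1 = 1766 = 2^1 · 883, so s = 1 and d = 883.
5^883 mod 1767 = 5.

5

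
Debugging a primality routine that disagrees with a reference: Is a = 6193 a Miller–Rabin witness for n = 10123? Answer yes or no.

yes

n − 1 = 10122 = 2^1 · 5061, so s = 1 and d = 5061.
Repeated squaring mod 10123: 6193^1 ≡ 6193, 6193^2 ≡ 7325, 6193^4 ≡ 3725, 6193^8 ≡ 7115, 6193^16 ≡ 8225, 6193^32 ≡ 8739, 6193^64 ≡ 2209, 6193^128 ≡ 395, 6193^256 ≡ 4180, 6193^512 ≡ 102, 6193^1024 ≡ 281, 6193^2048 ≡ 8100, 6193^4096 ≡ 2837.
5061 = 4096 + 512 + 256 + 128 + 64 + 4 + 1, so 6193^5061 ≡ 2837·102·4180·395·2209·3725·6193 ≡ 5167 (mod 10123).
x_0 = 6193^5061 mod 10123 = 5167.
x_0 ∉ {1, 10122} and s = 1, so 6193 is a Miller–Rabin witness and 10123 is composite.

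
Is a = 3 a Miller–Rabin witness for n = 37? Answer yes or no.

n − 1 = 36 = 2^2 · 9, so s = 2 and d = 9.
By repeated squaring, 3^9 ≡ 36 (mod 37).
x_0 = 3^9 mod 37 = 36.
x_0 = 36 ≡ −1, so 3 is not a witness.

no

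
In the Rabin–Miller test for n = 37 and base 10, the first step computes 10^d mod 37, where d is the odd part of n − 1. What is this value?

1

n − 1 = 36 = 2^2 · 9, so s = 2 and d = 9.
By repeated squaring, 10^9 ≡ 1 (mod 37).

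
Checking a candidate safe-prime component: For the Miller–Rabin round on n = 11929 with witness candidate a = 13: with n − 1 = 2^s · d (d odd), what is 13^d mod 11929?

9818

n − 1 = 11928 = 2^3 · 1491, so s = 3 and d = 1491.
13^1491 mod 11929 = 9818.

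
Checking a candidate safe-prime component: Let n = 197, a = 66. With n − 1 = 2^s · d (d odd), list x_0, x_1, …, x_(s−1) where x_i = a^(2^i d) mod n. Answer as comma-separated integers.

n − 1 = 196 = 2^2 · 49, so s = 2 and d = 49.
x_0 = 66^49 mod 197 = 14.
x_1 = 14^2 mod 197 = 196.

14, 196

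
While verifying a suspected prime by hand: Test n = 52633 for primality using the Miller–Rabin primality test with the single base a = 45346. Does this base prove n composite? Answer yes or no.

n − 1 = 52632 = 2^3 · 6579, so s = 3 and d = 6579.
Repeated squaring mod 52633: 45346^1 ≡ 45346, 45346^2 ≡ 46305, 45346^4 ≡ 42504, 45346^8 ≡ 14924, 45346^16 ≡ 35553, 45346^32 ≡ 34314, 45346^64 ≡ 50386, 45346^128 ≡ 48874, 45346^256 ≡ 24437, 45346^512 ≡ 45584, 45346^1024 ≡ 2849, 45346^2048 ≡ 11319, 45346^4096 ≡ 11039.
6579 = 4096 + 2048 + 256 + 128 + 32 + 16 + 2 + 1, so 45346^6579 ≡ 11039·11319·24437·48874·34314·35553·46305·45346 ≡ 44394 (mod 52633).
x_0 = 45346^6579 mod 52633 = 44394.
x_0 is neither 1 nor 52632, so continue squaring.
x_1 = 44394^2 mod 52633 = 37184.
x_2 = 37184^2 mod 52633 = 33579.
Reached i = s−1 = 2 without hitting −1: 45346 is a Miller–Rabin witness and 52633 is composite.

yes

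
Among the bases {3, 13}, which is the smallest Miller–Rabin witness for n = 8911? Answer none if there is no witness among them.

n − 1 = 8910 = 2^1 · 4455, so s = 1 and d = 4455.
Base 3: x_0 = 3^4455 mod 8911 = 8910. x_0 = 8910 ≡ −1, so 3 is not a witness.
Base 13: x_0 = 13^4455 mod 8911 = 8910. x_0 = 8910 ≡ −1, so 13 is not a witness.
No listed base is a witness for 8911.

none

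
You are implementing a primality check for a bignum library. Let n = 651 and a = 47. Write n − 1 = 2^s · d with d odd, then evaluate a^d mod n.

404

n − 1 = 650 = 2^1 · 325, so s = 1 and d = 325.
47^325 mod 651 = 404.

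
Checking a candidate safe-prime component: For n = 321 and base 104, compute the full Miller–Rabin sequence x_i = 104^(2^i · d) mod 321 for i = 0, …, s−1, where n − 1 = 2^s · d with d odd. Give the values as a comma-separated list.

185, 199, 118, 121, 196, 217

n − 1 = 320 = 2^6 · 5, so s = 6 and d = 5.
x_0 = 104^5 mod 321 = 185.
x_1 = 185^2 mod 321 = 199.
x_2 = 199^2 mod 321 = 118.
x_3 = 118^2 mod 321 = 121.
x_4 = 121^2 mod 321 = 196.
x_5 = 196^2 mod 321 = 217.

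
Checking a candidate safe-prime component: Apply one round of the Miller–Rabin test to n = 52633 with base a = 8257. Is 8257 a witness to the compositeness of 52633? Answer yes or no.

n − 1 = 52632 = 2^3 · 6579, so s = 3 and d = 6579.
Repeated squaring mod 52633: 8257^1 ≡ 8257, 8257^2 ≡ 18314, 8257^4 ≡ 25120, 8257^8 ≡ 49996, 8257^16 ≡ 6213, 8257^32 ≡ 21380, 8257^64 ≡ 39428, 8257^128 ≡ 51529, 8257^256 ≡ 8257, 8257^512 ≡ 18314, 8257^1024 ≡ 25120, 8257^2048 ≡ 49996, 8257^4096 ≡ 6213.
6579 = 4096 + 2048 + 256 + 128 + 32 + 16 + 2 + 1, so 8257^6579 ≡ 6213·49996·8257·51529·21380·6213·18314·8257 ≡ 1 (mod 52633).
x_0 = 8257^6579 mod 52633 = 1.
x_0 = 1, so 8257 is not a witness.

no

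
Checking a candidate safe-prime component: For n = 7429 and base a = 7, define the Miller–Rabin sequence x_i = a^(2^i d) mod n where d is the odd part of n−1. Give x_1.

7240

n − 1 = 7428 = 2^2 · 1857, so s = 2 and d = 1857.
Repeated squaring mod 7429: 7^1 ≡ 7, 7^2 ≡ 49, 7^4 ≡ 2401, 7^8 ≡ 7326, 7^16 ≡ 3180, 7^32 ≡ 1531, 7^64 ≡ 3826, 7^128 ≡ 3146, 7^256 ≡ 1888, 7^512 ≡ 6053, 7^1024 ≡ 6410.
1857 = 1024 + 512 + 256 + 64 + 1, so 7^1857 ≡ 6410·6053·1888·3826·7 ≡ 1027 (mod 7429).
x_0 = 1027.
x_1 = 1027^2 mod 7429 = 7240.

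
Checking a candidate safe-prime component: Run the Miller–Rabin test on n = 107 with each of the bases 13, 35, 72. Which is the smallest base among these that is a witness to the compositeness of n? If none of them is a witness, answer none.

n − 1 = 106 = 2^1 · 53, so s = 1 and d = 53.
Base 13: x_0 = 13^53 mod 107 = 1. x_0 = 1, so 13 is not a witness.
Base 35: x_0 = 35^53 mod 107 = 1. x_0 = 1, so 35 is not a witness.
Base 72: x_0 = 72^53 mod 107 = 106. x_0 = 106 ≡ −1, so 72 is not a witness.
No listed base is a witness for 107.

none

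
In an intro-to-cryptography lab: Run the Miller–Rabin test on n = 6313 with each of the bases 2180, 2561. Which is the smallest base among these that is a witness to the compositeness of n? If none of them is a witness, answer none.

2180

n − 1 = 6312 = 2^3 · 789, so s = 3 and d = 789.
Base 2180: x_0 = 2180^789 mod 6313 = 5879. x_0 is neither 1 nor 6312, so continue squaring. x_1 = 5879^2 mod 6313 = 5279. x_2 = 5279^2 mod 6313 = 2259. Reached i = s−1 = 2 without hitting −1: 2180 is a Miller–Rabin witness and 6313 is composite.
Base 2561: x_0 = 2561^789 mod 6313 = 5222. x_0 is neither 1 nor 6312, so continue squaring. x_1 = 5222^2 mod 6313 = 3437. x_2 = 3437^2 mod 6313 = 1346. Reached i = s−1 = 2 without hitting −1: 2561 is a Miller–Rabin witness and 6313 is composite.
The smallest witness among the given bases is 2180.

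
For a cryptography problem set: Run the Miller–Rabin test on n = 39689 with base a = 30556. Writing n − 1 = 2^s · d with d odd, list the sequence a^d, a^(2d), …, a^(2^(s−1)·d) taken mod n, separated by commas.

11312, 4008, 29708

n − 1 = 39688 = 2^3 · 4961, so s = 3 and d = 4961.
x_0 = 30556^4961 mod 39689 = 11312.
x_1 = 11312^2 mod 39689 = 4008.
x_2 = 4008^2 mod 39689 = 29708.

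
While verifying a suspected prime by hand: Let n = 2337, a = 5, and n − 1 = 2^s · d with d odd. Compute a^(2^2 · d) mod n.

n − 1 = 2336 = 2^5 · 73, so s = 5 and d = 73.
x_0 = 5^73 mod 2337 = 2171.
x_1 = 2171^2 mod 2337 = 1849.
x_2 = 1849^2 mod 2337 = 2107.

2107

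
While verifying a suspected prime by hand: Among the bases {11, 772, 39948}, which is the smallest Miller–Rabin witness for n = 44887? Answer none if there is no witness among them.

none

n − 1 = 44886 = 2^1 · 22443, so s = 1 and d = 22443.
Base 11: x_0 = 11^22443 mod 44887 = 1. x_0 = 1, so 11 is not a witness.
Base 772: x_0 = 772^22443 mod 44887 = 44886. x_0 = 44886 ≡ −1, so 772 is not a witness.
Base 39948: x_0 = 39948^22443 mod 44887 = 1. x_0 = 1, so 39948 is not a witness.
No listed base is a witness for 44887.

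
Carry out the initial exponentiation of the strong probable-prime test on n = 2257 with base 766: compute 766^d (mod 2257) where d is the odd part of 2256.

n − 1 = 2256 = 2^4 · 141, so s = 4 and d = 141.
Repeated squaring mod 2257: 766^1 ≡ 766, 766^2 ≡ 2193, 766^4 ≡ 1839, 766^8 ≡ 935, 766^16 ≡ 766, 766^32 ≡ 2193, 766^64 ≡ 1839, 766^128 ≡ 935.
141 = 128 + 8 + 4 + 1, so 766^141 ≡ 935·935·1839·766 ≡ 1925 (mod 2257).

1925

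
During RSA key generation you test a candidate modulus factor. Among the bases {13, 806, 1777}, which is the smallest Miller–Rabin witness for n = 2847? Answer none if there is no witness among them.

13

n − 1 = 2846 = 2^1 · 1423, so s = 1 and d = 1423.
Base 13: x_0 = 13^1423 mod 2847 = 1300. x_0 ∉ {1, 2846} and s = 1, so 13 is a Miller–Rabin witness and 2847 is composite.
Base 806: x_0 = 806^1423 mod 2847 = 143. x_0 ∉ {1, 2846} and s = 1, so 806 is a Miller–Rabin witness and 2847 is composite.
Base 1777: x_0 = 1777^1423 mod 2847 = 997. x_0 ∉ {1, 2846} and s = 1, so 1777 is a Miller–Rabin witness and 2847 is composite.
The smallest witness among the given bases is 13.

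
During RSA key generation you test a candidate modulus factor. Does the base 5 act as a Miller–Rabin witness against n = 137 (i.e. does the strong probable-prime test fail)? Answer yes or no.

no

n − 1 = 136 = 2^3 · 17, so s = 3 and d = 17.
Repeated squaring mod 137: 5^1 ≡ 5, 5^2 ≡ 25, 5^4 ≡ 77, 5^8 ≡ 38, 5^16 ≡ 74.
17 = 16 + 1, so 5^17 ≡ 74·5 ≡ 96 (mod 137).
x_0 = 5^17 mod 137 = 96.
x_0 is neither 1 nor 136, so continue squaring.
x_1 = 96^2 mod 137 = 37.
x_2 = 37^2 mod 137 = 136.
x_2 ≡ −1, so 5 is not a witness.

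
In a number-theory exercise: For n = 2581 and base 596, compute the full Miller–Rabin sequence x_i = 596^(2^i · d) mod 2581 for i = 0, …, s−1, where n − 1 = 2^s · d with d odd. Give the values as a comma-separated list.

n − 1 = 2580 = 2^2 · 645, so s = 2 and d = 645.
x_0 = 596^645 mod 2581 = 2017.
x_1 = 2017^2 mod 2581 = 633.

2017, 633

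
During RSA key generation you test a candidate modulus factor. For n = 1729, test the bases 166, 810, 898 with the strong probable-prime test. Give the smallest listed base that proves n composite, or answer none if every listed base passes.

none

n − 1 = 1728 = 2^6 · 27, so s = 6 and d = 27.
Base 166: x_0 = 166^27 mod 1729 = 1728. x_0 = 1728 ≡ −1, so 166 is not a witness.
Base 810: x_0 = 810^27 mod 1729 = 1728. x_0 = 1728 ≡ −1, so 810 is not a witness.
Base 898: x_0 = 898^27 mod 1729 = 1. x_0 = 1, so 898 is not a witness.
No listed base is a witness for 1729.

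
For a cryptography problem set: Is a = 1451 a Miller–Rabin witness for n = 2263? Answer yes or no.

n − 1 = 2262 = 2^1 · 1131, so s = 1 and d = 1131.
x_0 = 1451^1131 mod 2263 = 1.
x_0 = 1, so 1451 is not a witness.

no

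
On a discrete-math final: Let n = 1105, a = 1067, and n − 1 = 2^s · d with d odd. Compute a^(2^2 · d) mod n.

1

n − 1 = 1104 = 2^4 · 69, so s = 4 and d = 69.
Repeated squaring mod 1105: 1067^1 ≡ 1067, 1067^2 ≡ 339, 1067^4 ≡ 1, 1067^8 ≡ 1, 1067^16 ≡ 1, 1067^32 ≡ 1, 1067^64 ≡ 1.
69 = 64 + 4 + 1, so 1067^69 ≡ 1·1·1067 ≡ 1067 (mod 1105).
x_0 = 1067.
x_1 = 1067^2 mod 1105 = 339.
x_2 = 339^2 mod 1105 = 1.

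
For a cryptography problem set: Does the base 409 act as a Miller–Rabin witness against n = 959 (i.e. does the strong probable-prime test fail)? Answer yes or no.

n − 1 = 958 = 2^1 · 479, so s = 1 and d = 479.
x_0 = 409^479 mod 959 = 677.
x_0 ∉ {1, 958} and s = 1, so 409 is a Miller–Rabin witness and 959 is composite.

yes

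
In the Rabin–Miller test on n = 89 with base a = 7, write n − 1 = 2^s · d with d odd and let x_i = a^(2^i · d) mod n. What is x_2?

88

n − 1 = 88 = 2^3 · 11, so s = 3 and d = 11.
By repeated squaring, 7^11 ≡ 37 (mod 89).
x_0 = 37.
x_1 = 37^2 mod 89 = 34.
x_2 = 34^2 mod 89 = 88.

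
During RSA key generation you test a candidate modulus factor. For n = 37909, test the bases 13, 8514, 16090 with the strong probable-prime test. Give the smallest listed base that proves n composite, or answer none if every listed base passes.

13

n − 1 = 37908 = 2^2 · 9477, so s = 2 and d = 9477.
Base 13: x_0 = 13^9477 mod 37909 = 6674. x_0 is neither 1 nor 37908, so continue squaring. x_1 = 6674^2 mod 37909 = 37110. Reached i = s−1 = 1 without hitting −1: 13 is a Miller–Rabin witness and 37909 is composite.
Base 8514: x_0 = 8514^9477 mod 37909 = 14763. x_0 is neither 1 nor 37908, so continue squaring. x_1 = 14763^2 mod 37909 = 7328. Reached i = s−1 = 1 without hitting −1: 8514 is a Miller–Rabin witness and 37909 is composite.
Base 16090: x_0 = 16090^9477 mod 37909 = 36584. x_0 is neither 1 nor 37908, so continue squaring. x_1 = 36584^2 mod 37909 = 11811. Reached i = s−1 = 1 without hitting −1: 16090 is a Miller–Rabin witness and 37909 is composite.
The smallest witness among the given bases is 13.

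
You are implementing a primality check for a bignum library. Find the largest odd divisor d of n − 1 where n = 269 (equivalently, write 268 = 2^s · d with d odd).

67

Halving: 268 → 134 → 67; 67 is odd.
So 268 = 2^2 · 67.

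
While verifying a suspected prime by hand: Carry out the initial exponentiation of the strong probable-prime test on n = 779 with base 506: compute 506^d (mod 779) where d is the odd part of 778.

n − 1 = 778 = 2^1 · 389, so s = 1 and d = 389.
Repeated squaring mod 779: 506^1 ≡ 506, 506^2 ≡ 524, 506^4 ≡ 368, 506^8 ≡ 657, 506^16 ≡ 83, 506^32 ≡ 657, 506^64 ≡ 83, 506^128 ≡ 657, 506^256 ≡ 83.
389 = 256 + 128 + 4 + 1, so 506^389 ≡ 83·657·368·506 ≡ 27 (mod 779).

27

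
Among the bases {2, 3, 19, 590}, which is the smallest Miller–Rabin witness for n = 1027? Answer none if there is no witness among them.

2

n − 1 = 1026 = 2^1 · 513, so s = 1 and d = 513.
Base 2: x_0 = 2^513 mod 1027 = 538. x_0 ∉ {1, 1026} and s = 1, so 2 is a Miller–Rabin witness and 1027 is composite.
Base 3: x_0 = 3^513 mod 1027 = 456. x_0 ∉ {1, 1026} and s = 1, so 3 is a Miller–Rabin witness and 1027 is composite.
Base 19: x_0 = 19^513 mod 1027 = 512. x_0 ∉ {1, 1026} and s = 1, so 19 is a Miller–Rabin witness and 1027 is composite.
Base 590: x_0 = 590^513 mod 1027 = 278. x_0 ∉ {1, 1026} and s = 1, so 590 is a Miller–Rabin witness and 1027 is composite.
The smallest witness among the given bases is 2.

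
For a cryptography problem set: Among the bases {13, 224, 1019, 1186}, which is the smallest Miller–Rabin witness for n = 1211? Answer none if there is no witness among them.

13

n − 1 = 1210 = 2^1 · 605, so s = 1 and d = 605.
Base 13: x_0 = 13^605 mod 1211 = 986. x_0 ∉ {1, 1210} and s = 1, so 13 is a Miller–Rabin witness and 1211 is composite.
Base 224: x_0 = 224^605 mod 1211 = 133. x_0 ∉ {1, 1210} and s = 1, so 224 is a Miller–Rabin witness and 1211 is composite.
Base 1019: x_0 = 1019^605 mod 1211 = 1150. x_0 ∉ {1, 1210} and s = 1, so 1019 is a Miller–Rabin witness and 1211 is composite.
Base 1186: x_0 = 1186^605 mod 1211 = 810. x_0 ∉ {1, 1210} and s = 1, so 1186 is a Miller–Rabin witness and 1211 is composite.
The smallest witness among the given bases is 13.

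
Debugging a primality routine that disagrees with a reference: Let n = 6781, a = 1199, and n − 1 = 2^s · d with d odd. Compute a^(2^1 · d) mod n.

6780

n − 1 = 6780 = 2^2 · 1695, so s = 2 and d = 1695.
x_0 = 1199^1695 mod 6781 = 5786.
x_1 = 5786^2 mod 6781 = 6780.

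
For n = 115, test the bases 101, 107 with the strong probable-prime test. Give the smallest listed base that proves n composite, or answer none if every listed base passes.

n − 1 = 114 = 2^1 · 57, so s = 1 and d = 57.
Base 101: x_0 = 101^57 mod 115 = 81. x_0 ∉ {1, 114} and s = 1, so 101 is a Miller–Rabin witness and 115 is composite.
Base 107: x_0 = 107^57 mod 115 = 97. x_0 ∉ {1, 114} and s = 1, so 107 is a Miller–Rabin witness and 115 is composite.
The smallest witness among the given bases is 101.

101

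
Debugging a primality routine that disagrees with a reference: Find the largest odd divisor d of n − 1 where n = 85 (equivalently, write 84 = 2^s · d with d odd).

Halving: 84 → 42 → 21; 21 is odd.
So 84 = 2^2 · 21.

21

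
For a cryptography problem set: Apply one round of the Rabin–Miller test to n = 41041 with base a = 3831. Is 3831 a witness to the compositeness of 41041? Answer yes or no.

no

n − 1 = 41040 = 2^4 · 2565, so s = 4 and d = 2565.
x_0 = 3831^2565 mod 41041 = 1.
x_0 = 1, so 3831 is not a witness.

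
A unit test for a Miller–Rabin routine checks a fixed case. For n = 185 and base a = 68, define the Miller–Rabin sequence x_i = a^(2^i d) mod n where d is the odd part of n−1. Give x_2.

1

n − 1 = 184 = 2^3 · 23, so s = 3 and d = 23.
Repeated squaring mod 185: 68^1 ≡ 68, 68^2 ≡ 184, 68^4 ≡ 1, 68^8 ≡ 1, 68^16 ≡ 1.
23 = 16 + 4 + 2 + 1, so 68^23 ≡ 1·1·184·68 ≡ 117 (mod 185).
x_0 = 117.
x_1 = 117^2 mod 185 = 184.
x_2 = 184^2 mod 185 = 1.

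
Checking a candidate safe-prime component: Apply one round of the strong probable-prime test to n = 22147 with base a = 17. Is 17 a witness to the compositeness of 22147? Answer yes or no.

n − 1 = 22146 = 2^1 · 11073, so s = 1 and d = 11073.
x_0 = 17^11073 mod 22147 = 1.
x_0 = 1, so 17 is not a witness.

no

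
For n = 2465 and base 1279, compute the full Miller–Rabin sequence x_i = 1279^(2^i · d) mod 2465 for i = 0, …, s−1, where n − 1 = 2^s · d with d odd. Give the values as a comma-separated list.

n − 1 = 2464 = 2^5 · 77, so s = 5 and d = 77.
x_0 = 1279^77 mod 2465 = 684.
x_1 = 684^2 mod 2465 = 1971.
x_2 = 1971^2 mod 2465 = 1.
x_3 = 1^2 mod 2465 = 1.
x_4 = 1^2 mod 2465 = 1.

684, 1971, 1, 1, 1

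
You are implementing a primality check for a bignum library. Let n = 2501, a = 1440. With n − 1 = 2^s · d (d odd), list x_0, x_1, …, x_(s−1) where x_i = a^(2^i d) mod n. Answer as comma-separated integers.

255, 2500

n − 1 = 2500 = 2^2 · 625, so s = 2 and d = 625.
x_0 = 1440^625 mod 2501 = 255.
x_1 = 255^2 mod 2501 = 2500.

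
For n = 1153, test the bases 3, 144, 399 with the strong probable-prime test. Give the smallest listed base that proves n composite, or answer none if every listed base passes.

n − 1 = 1152 = 2^7 · 9, so s = 7 and d = 9.
Base 3: x_0 = 3^9 mod 1153 = 82. x_0 is neither 1 nor 1152, so continue squaring. x_1 = 82^2 mod 1153 = 959. x_2 = 959^2 mod 1153 = 740. x_3 = 740^2 mod 1153 = 1078. x_4 = 1078^2 mod 1153 = 1013. x_5 = 1013^2 mod 1153 = 1152. x_5 ≡ −1, so 3 is not a witness.
Base 144: x_0 = 144^9 mod 1153 = 714. x_0 is neither 1 nor 1152, so continue squaring. x_1 = 714^2 mod 1153 = 170. x_2 = 170^2 mod 1153 = 75. x_3 = 75^2 mod 1153 = 1013. x_4 = 1013^2 mod 1153 = 1152. x_4 ≡ −1, so 144 is not a witness.
Base 399: x_0 = 399^9 mod 1153 = 1078. x_0 is neither 1 nor 1152, so continue squaring. x_1 = 1078^2 mod 1153 = 1013. x_2 = 1013^2 mod 1153 = 1152. x_2 ≡ −1, so 399 is not a witness.
No listed base is a witness for 1153.

none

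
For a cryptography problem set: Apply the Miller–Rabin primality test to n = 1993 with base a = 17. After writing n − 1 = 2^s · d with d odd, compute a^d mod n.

834

n − 1 = 1992 = 2^3 · 249, so s = 3 and d = 249.
17^249 mod 1993 = 834.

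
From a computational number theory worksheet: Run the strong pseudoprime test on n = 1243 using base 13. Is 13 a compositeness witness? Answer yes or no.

n − 1 = 1242 = 2^1 · 621, so s = 1 and d = 621.
x_0 = 13^621 mod 1243 = 992.
x_0 ∉ {1, 1242} and s = 1, so 13 is a Miller–Rabin witness and 1243 is composite.

yes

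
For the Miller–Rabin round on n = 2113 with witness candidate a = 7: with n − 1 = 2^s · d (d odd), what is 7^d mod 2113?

n − 1 = 2112 = 2^6 · 33, so s = 6 and d = 33.
7^33 mod 2113 = 960.

960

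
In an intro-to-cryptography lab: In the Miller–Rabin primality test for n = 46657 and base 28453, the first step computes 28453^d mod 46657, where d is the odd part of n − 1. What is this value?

n − 1 = 46656 = 2^6 · 729, so s = 6 and d = 729.
28453^729 mod 46657 = 5032.

5032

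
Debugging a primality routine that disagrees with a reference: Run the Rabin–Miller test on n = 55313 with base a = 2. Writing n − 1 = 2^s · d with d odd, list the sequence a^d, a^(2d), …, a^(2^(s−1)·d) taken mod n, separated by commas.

55312, 1, 1, 1

n − 1 = 55312 = 2^4 · 3457, so s = 4 and d = 3457.
x_0 = 2^3457 mod 55313 = 55312.
x_1 = 55312^2 mod 55313 = 1.
x_2 = 1^2 mod 55313 = 1.
x_3 = 1^2 mod 55313 = 1.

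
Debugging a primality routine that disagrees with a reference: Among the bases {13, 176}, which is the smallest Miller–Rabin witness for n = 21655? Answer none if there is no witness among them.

n − 1 = 21654 = 2^1 · 10827, so s = 1 and d = 10827.
Base 13: x_0 = 13^10827 mod 21655 = 20192. x_0 ∉ {1, 21654} and s = 1, so 13 is a Miller–Rabin witness and 21655 is composite.
Base 176: x_0 = 176^10827 mod 21655 = 20061. x_0 ∉ {1, 21654} and s = 1, so 176 is a Miller–Rabin witness and 21655 is composite.
The smallest witness among the given bases is 13.

13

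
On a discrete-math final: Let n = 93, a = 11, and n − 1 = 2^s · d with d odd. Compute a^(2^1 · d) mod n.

n − 1 = 92 = 2^2 · 23, so s = 2 and d = 23.
Repeated squaring mod 93: 11^1 ≡ 11, 11^2 ≡ 28, 11^4 ≡ 40, 11^8 ≡ 19, 11^16 ≡ 82.
23 = 16 + 4 + 2 + 1, so 11^23 ≡ 82·40·28·11 ≡ 74 (mod 93).
x_0 = 74.
x_1 = 74^2 mod 93 = 82.

82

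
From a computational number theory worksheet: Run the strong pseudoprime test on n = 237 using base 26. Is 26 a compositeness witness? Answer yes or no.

n − 1 = 236 = 2^2 · 59, so s = 2 and d = 59.
x_0 = 26^59 mod 237 = 200.
x_0 is neither 1 nor 236, so continue squaring.
x_1 = 200^2 mod 237 = 184.
Reached i = s−1 = 1 without hitting −1: 26 is a Miller–Rabin witness and 237 is composite.

yes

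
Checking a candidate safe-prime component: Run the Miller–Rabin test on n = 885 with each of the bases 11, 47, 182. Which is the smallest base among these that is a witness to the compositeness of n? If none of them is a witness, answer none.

n − 1 = 884 = 2^2 · 221, so s = 2 and d = 221.
Base 11: x_0 = 11^221 mod 885 = 731. x_0 is neither 1 nor 884, so continue squaring. x_1 = 731^2 mod 885 = 706. Reached i = s−1 = 1 without hitting −1: 11 is a Miller–Rabin witness and 885 is composite.
Base 47: x_0 = 47^221 mod 885 = 452. x_0 is neither 1 nor 884, so continue squaring. x_1 = 452^2 mod 885 = 754. Reached i = s−1 = 1 without hitting −1: 47 is a Miller–Rabin witness and 885 is composite.
Base 182: x_0 = 182^221 mod 885 = 62. x_0 is neither 1 nor 884, so continue squaring. x_1 = 62^2 mod 885 = 304. Reached i = s−1 = 1 without hitting −1: 182 is a Miller–Rabin witness and 885 is composite.
The smallest witness among the given bases is 11.

11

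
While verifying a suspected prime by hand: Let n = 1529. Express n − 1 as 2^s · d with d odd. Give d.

Halving: 1528 → 764 → 382 → 191; 191 is odd.
So 1528 = 2^3 · 191.

191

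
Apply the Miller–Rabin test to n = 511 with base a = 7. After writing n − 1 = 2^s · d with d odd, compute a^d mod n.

168

n − 1 = 510 = 2^1 · 255, so s = 1 and d = 255.
7^255 mod 511 = 168.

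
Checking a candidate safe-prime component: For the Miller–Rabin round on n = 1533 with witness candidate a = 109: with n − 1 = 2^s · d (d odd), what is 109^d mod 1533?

1444

n − 1 = 1532 = 2^2 · 383, so s = 2 and d = 383.
109^383 mod 1533 = 1444.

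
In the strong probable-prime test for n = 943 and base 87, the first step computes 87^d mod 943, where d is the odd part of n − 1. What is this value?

610

n − 1 = 942 = 2^1 · 471, so s = 1 and d = 471.
87^471 mod 943 = 610.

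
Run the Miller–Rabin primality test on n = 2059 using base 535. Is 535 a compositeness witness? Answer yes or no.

n − 1 = 2058 = 2^1 · 1029, so s = 1 and d = 1029.
x_0 = 535^1029 mod 2059 = 289.
x_0 ∉ {1, 2058} and s = 1, so 535 is a Miller–Rabin witness and 2059 is composite.

yes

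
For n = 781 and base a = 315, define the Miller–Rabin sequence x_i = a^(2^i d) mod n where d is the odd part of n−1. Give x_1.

n − 1 = 780 = 2^2 · 195, so s = 2 and d = 195.
x_0 = 315^195 mod 781 = 736.
x_1 = 736^2 mod 781 = 463.

463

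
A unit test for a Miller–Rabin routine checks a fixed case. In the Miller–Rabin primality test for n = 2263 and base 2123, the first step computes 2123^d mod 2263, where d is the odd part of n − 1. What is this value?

852

n − 1 = 2262 = 2^1 · 1131, so s = 1 and d = 1131.
2123^1131 mod 2263 = 852.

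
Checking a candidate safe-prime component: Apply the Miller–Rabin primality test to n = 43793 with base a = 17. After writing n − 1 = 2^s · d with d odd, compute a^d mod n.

n − 1 = 43792 = 2^4 · 2737, so s = 4 and d = 2737.
17^2737 mod 43793 = 6065.

6065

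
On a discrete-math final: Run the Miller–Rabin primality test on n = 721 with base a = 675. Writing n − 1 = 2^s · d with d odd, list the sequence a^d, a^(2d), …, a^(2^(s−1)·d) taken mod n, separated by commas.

n − 1 = 720 = 2^4 · 45, so s = 4 and d = 45.
x_0 = 675^45 mod 721 = 720.
x_1 = 720^2 mod 721 = 1.
x_2 = 1^2 mod 721 = 1.
x_3 = 1^2 mod 721 = 1.

720, 1, 1, 1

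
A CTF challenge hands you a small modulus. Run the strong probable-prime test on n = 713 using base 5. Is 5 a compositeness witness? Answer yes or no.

n − 1 = 712 = 2^3 · 89, so s = 3 and d = 89.
Repeated squaring mod 713: 5^1 ≡ 5, 5^2 ≡ 25, 5^4 ≡ 625, 5^8 ≡ 614, 5^16 ≡ 532, 5^32 ≡ 676, 5^64 ≡ 656.
89 = 64 + 16 + 8 + 1, so 5^89 ≡ 656·532·614·5 ≡ 304 (mod 713).
x_0 = 5^89 mod 713 = 304.
x_0 is neither 1 nor 712, so continue squaring.
x_1 = 304^2 mod 713 = 439.
x_2 = 439^2 mod 713 = 211.
Reached i = s−1 = 2 without hitting −1: 5 is a Miller–Rabin witness and 713 is composite.

yes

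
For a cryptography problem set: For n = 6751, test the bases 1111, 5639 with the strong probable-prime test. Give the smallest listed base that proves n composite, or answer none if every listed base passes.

none

n − 1 = 6750 = 2^1 · 3375, so s = 1 and d = 3375.
Base 1111: x_0 = 1111^3375 mod 6751 = 1. x_0 = 1, so 1111 is not a witness.
Base 5639: x_0 = 5639^3375 mod 6751 = 1. x_0 = 1, so 5639 is not a witness.
No listed base is a witness for 6751.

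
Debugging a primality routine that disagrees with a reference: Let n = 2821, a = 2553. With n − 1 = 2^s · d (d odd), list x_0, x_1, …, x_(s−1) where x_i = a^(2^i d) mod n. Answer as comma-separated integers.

n − 1 = 2820 = 2^2 · 705, so s = 2 and d = 705.
x_0 = 2553^705 mod 2821 = 1084.
x_1 = 1084^2 mod 2821 = 1520.

1084, 1520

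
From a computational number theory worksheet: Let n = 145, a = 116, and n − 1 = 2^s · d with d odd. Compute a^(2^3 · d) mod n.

116

n − 1 = 144 = 2^4 · 9, so s = 4 and d = 9.
x_0 = 116^9 mod 145 = 116.
x_1 = 116^2 mod 145 = 116.
x_2 = 116^2 mod 145 = 116.
x_3 = 116^2 mod 145 = 116.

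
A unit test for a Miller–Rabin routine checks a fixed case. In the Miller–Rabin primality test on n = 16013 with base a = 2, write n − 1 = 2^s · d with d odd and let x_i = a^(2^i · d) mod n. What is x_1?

n − 1 = 16012 = 2^2 · 4003, so s = 2 and d = 4003.
x_0 = 2^4003 mod 16013 = 6145.
x_1 = 6145^2 mod 16013 = 2371.

2371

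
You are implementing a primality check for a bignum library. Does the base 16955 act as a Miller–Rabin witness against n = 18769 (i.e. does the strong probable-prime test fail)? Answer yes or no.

n − 1 = 18768 = 2^4 · 1173, so s = 4 and d = 1173.
x_0 = 16955^1173 mod 18769 = 5850.
x_0 is neither 1 nor 18768, so continue squaring.
x_1 = 5850^2 mod 18769 = 6613.
x_2 = 6613^2 mod 18769 = 18768.
x_2 ≡ −1, so 16955 is not a witness.

no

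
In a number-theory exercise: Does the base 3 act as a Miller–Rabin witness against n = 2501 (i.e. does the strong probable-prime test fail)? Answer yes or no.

yes

n − 1 = 2500 = 2^2 · 625, so s = 2 and d = 625.
x_0 = 3^625 mod 2501 = 2012.
x_0 is neither 1 nor 2500, so continue squaring.
x_1 = 2012^2 mod 2501 = 1526.
Reached i = s−1 = 1 without hitting −1: 3 is a Miller–Rabin witness and 2501 is composite.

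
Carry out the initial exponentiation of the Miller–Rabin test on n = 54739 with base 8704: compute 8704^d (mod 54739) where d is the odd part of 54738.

n − 1 = 54738 = 2^1 · 27369, so s = 1 and d = 27369.
Repeated squaring mod 54739: 8704^1 ≡ 8704, 8704^2 ≡ 840, 8704^4 ≡ 48732, 8704^8 ≡ 11048, 8704^16 ≡ 45073, 8704^32 ≡ 46822, 8704^64 ≡ 2734, 8704^128 ≡ 30252, 8704^256 ≡ 2163, 8704^512 ≡ 25754, 8704^1024 ≡ 50792, 8704^2048 ≡ 32933, 8704^4096 ≡ 38682, 8704^8192 ≡ 6559, 8704^16384 ≡ 50366.
27369 = 16384 + 8192 + 2048 + 512 + 128 + 64 + 32 + 8 + 1, so 8704^27369 ≡ 50366·6559·32933·25754·30252·2734·46822·11048·8704 ≡ 16643 (mod 54739).

16643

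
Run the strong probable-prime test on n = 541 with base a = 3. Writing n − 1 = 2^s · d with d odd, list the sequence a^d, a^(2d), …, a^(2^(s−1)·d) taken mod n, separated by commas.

n − 1 = 540 = 2^2 · 135, so s = 2 and d = 135.
x_0 = 3^135 mod 541 = 1.
x_1 = 1^2 mod 541 = 1.

1, 1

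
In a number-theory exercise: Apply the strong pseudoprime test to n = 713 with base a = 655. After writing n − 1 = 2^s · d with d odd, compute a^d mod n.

287

n − 1 = 712 = 2^3 · 89, so s = 3 and d = 89.
Repeated squaring mod 713: 655^1 ≡ 655, 655^2 ≡ 512, 655^4 ≡ 473, 655^8 ≡ 560, 655^16 ≡ 593, 655^32 ≡ 140, 655^64 ≡ 349.
89 = 64 + 16 + 8 + 1, so 655^89 ≡ 349·593·560·655 ≡ 287 (mod 713).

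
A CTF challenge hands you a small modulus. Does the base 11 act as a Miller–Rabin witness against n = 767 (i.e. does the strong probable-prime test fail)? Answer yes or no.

n − 1 = 766 = 2^1 · 383, so s = 1 and d = 383.
x_0 = 11^383 mod 767 = 32.
x_0 ∉ {1, 766} and s = 1, so 11 is a Miller–Rabin witness and 767 is composite.

yes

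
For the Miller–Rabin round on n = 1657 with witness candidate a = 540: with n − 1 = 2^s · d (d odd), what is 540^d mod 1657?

n − 1 = 1656 = 2^3 · 207, so s = 3 and d = 207.
540^207 mod 1657 = 1418.

1418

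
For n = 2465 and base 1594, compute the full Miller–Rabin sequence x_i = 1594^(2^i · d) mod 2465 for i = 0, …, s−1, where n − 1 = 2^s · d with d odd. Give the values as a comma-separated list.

n − 1 = 2464 = 2^5 · 77, so s = 5 and d = 77.
x_0 = 1594^77 mod 2465 = 1594.
x_1 = 1594^2 mod 2465 = 1886.
x_2 = 1886^2 mod 2465 = 1.
x_3 = 1^2 mod 2465 = 1.
x_4 = 1^2 mod 2465 = 1.

1594, 1886, 1, 1, 1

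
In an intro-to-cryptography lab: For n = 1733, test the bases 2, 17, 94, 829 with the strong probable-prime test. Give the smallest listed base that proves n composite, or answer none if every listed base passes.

n − 1 = 1732 = 2^2 · 433, so s = 2 and d = 433.
Base 2: x_0 = 2^433 mod 1733 = 1323. x_0 is neither 1 nor 1732, so continue squaring. x_1 = 1323^2 mod 1733 = 1732. x_1 ≡ −1, so 2 is not a witness.
Base 17: x_0 = 17^433 mod 1733 = 1. x_0 = 1, so 17 is not a witness.
Base 94: x_0 = 94^433 mod 1733 = 1. x_0 = 1, so 94 is not a witness.
Base 829: x_0 = 829^433 mod 1733 = 1732. x_0 = 1732 ≡ −1, so 829 is not a witness.
No listed base is a witness for 1733.

none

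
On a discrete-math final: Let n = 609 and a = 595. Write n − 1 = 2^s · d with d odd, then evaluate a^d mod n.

280

n − 1 = 608 = 2^5 · 19, so s = 5 and d = 19.
595^19 mod 609 = 280.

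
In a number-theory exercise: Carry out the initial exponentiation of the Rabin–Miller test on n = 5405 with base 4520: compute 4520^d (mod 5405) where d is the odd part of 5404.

3040

n − 1 = 5404 = 2^2 · 1351, so s = 2 and d = 1351.
Repeated squaring mod 5405: 4520^1 ≡ 4520, 4520^2 ≡ 4905, 4520^4 ≡ 1370, 4520^8 ≡ 1365, 4520^16 ≡ 3905, 4520^32 ≡ 1520, 4520^64 ≡ 2465, 4520^128 ≡ 1005, 4520^256 ≡ 4695, 4520^512 ≡ 1435, 4520^1024 ≡ 5325.
1351 = 1024 + 256 + 64 + 4 + 2 + 1, so 4520^1351 ≡ 5325·4695·2465·1370·4905·4520 ≡ 3040 (mod 5405).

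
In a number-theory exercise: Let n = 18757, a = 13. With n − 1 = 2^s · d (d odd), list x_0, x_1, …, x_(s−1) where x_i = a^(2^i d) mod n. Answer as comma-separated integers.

2036, 18756

n − 1 = 18756 = 2^2 · 4689, so s = 2 and d = 4689.
x_0 = 13^4689 mod 18757 = 2036.
x_1 = 2036^2 mod 18757 = 18756.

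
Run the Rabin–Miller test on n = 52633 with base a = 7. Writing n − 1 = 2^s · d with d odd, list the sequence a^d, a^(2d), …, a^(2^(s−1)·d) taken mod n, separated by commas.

17717, 41510, 33579

n − 1 = 52632 = 2^3 · 6579, so s = 3 and d = 6579.
x_0 = 7^6579 mod 52633 = 17717.
x_1 = 17717^2 mod 52633 = 41510.
x_2 = 41510^2 mod 52633 = 33579.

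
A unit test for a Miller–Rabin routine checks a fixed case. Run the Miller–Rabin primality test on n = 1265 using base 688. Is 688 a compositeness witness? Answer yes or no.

n − 1 = 1264 = 2^4 · 79, so s = 4 and d = 79.
x_0 = 688^79 mod 1265 = 387.
x_0 is neither 1 nor 1264, so continue squaring.
x_1 = 387^2 mod 1265 = 499.
x_2 = 499^2 mod 1265 = 1061.
x_3 = 1061^2 mod 1265 = 1136.
Reached i = s−1 = 3 without hitting −1: 688 is a Miller–Rabin witness and 1265 is composite.

yes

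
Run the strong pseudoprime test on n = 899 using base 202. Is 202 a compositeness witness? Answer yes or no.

n − 1 = 898 = 2^1 · 449, so s = 1 and d = 449.
x_0 = 202^449 mod 899 = 405.
x_0 ∉ {1, 898} and s = 1, so 202 is a Miller–Rabin witness and 899 is composite.

yes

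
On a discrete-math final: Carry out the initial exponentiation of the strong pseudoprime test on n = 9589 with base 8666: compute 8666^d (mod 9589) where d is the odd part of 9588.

n − 1 = 9588 = 2^2 · 2397, so s = 2 and d = 2397.
8666^2397 mod 9589 = 8641.

8641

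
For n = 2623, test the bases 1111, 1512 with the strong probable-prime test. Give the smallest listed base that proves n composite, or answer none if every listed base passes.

none

n − 1 = 2622 = 2^1 · 1311, so s = 1 and d = 1311.
Base 1111: x_0 = 1111^1311 mod 2623 = 1. x_0 = 1, so 1111 is not a witness.
Base 1512: x_0 = 1512^1311 mod 2623 = 2622. x_0 = 2622 ≡ −1, so 1512 is not a witness.
No listed base is a witness for 2623.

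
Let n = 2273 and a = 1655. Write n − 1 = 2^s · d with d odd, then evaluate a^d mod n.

n − 1 = 2272 = 2^5 · 71, so s = 5 and d = 71.
Repeated squaring mod 2273: 1655^1 ≡ 1655, 1655^2 ≡ 60, 1655^4 ≡ 1327, 1655^8 ≡ 1627, 1655^16 ≡ 1357, 1655^32 ≡ 319, 1655^64 ≡ 1749.
71 = 64 + 4 + 2 + 1, so 1655^71 ≡ 1749·1327·60·1655 ≡ 1100 (mod 2273).

1100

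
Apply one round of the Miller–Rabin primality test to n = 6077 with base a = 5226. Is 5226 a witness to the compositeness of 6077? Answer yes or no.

n − 1 = 6076 = 2^2 · 1519, so s = 2 and d = 1519.
Repeated squaring mod 6077: 5226^1 ≡ 5226, 5226^2 ≡ 1038, 5226^4 ≡ 1815, 5226^8 ≡ 491, 5226^16 ≡ 4078, 5226^32 ≡ 3412, 5226^64 ≡ 4289, 5226^128 ≡ 442, 5226^256 ≡ 900, 5226^512 ≡ 1759, 5226^1024 ≡ 888.
1519 = 1024 + 256 + 128 + 64 + 32 + 8 + 4 + 2 + 1, so 5226^1519 ≡ 888·900·442·4289·3412·491·1815·1038·5226 ≡ 5559 (mod 6077).
x_0 = 5226^1519 mod 6077 = 5559.
x_0 is neither 1 nor 6076, so continue squaring.
x_1 = 5559^2 mod 6077 = 936.
Reached i = s−1 = 1 without hitting −1: 5226 is a Miller–Rabin witness and 6077 is composite.

yes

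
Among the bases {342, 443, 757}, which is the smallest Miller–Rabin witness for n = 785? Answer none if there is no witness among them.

n − 1 = 784 = 2^4 · 49, so s = 4 and d = 49.
Base 342: x_0 = 342^49 mod 785 = 342. x_0 is neither 1 nor 784, so continue squaring. x_1 = 342^2 mod 785 = 784. x_1 ≡ −1, so 342 is not a witness.
Base 443: x_0 = 443^49 mod 785 = 443. x_0 is neither 1 nor 784, so continue squaring. x_1 = 443^2 mod 785 = 784. x_1 ≡ −1, so 443 is not a witness.
Base 757: x_0 = 757^49 mod 785 = 757. x_0 is neither 1 nor 784, so continue squaring. x_1 = 757^2 mod 785 = 784. x_1 ≡ −1, so 757 is not a witness.
No listed base is a witness for 785.

none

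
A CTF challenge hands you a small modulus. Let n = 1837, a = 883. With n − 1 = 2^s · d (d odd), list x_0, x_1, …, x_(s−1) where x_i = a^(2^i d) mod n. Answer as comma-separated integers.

n − 1 = 1836 = 2^2 · 459, so s = 2 and d = 459.
x_0 = 883^459 mod 1837 = 1588.
x_1 = 1588^2 mod 1837 = 1380.

1588, 1380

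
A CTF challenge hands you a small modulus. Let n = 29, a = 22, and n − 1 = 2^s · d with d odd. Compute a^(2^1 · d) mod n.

n − 1 = 28 = 2^2 · 7, so s = 2 and d = 7.
By repeated squaring, 22^7 ≡ 28 (mod 29).
x_0 = 28.
x_1 = 28^2 mod 29 = 1.

1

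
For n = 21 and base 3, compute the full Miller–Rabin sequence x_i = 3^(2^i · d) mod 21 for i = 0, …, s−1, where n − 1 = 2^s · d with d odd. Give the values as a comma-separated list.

n − 1 = 20 = 2^2 · 5, so s = 2 and d = 5.
x_0 = 3^5 mod 21 = 12.
x_1 = 12^2 mod 21 = 18.

12, 18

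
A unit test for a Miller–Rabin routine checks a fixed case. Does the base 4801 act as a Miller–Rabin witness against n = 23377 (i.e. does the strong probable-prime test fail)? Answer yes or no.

no

n − 1 = 23376 = 2^4 · 1461, so s = 4 and d = 1461.
x_0 = 4801^1461 mod 23377 = 3209.
x_0 is neither 1 nor 23376, so continue squaring.
x_1 = 3209^2 mod 23377 = 11801.
x_2 = 11801^2 mod 23377 = 6812.
x_3 = 6812^2 mod 23377 = 23376.
x_3 ≡ −1, so 4801 is not a witness.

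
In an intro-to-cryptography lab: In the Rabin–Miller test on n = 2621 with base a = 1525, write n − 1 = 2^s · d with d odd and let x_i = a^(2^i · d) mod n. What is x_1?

2620

n − 1 = 2620 = 2^2 · 655, so s = 2 and d = 655.
x_0 = 1525^655 mod 2621 = 2149.
x_1 = 2149^2 mod 2621 = 2620.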